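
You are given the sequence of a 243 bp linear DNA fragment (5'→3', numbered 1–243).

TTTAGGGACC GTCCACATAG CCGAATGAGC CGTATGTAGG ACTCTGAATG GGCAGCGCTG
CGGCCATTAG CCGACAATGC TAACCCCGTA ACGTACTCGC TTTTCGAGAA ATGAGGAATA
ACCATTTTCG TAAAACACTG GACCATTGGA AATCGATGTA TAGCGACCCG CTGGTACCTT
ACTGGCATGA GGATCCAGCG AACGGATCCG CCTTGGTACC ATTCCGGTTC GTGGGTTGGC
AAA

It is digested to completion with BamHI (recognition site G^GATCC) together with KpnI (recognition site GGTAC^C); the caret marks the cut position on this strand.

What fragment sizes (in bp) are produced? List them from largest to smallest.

BamHI sites (GGATCC) start at positions 191, 204.
BamHI cuts after the first base of each site, so after positions 191, 204.
KpnI sites (GGTACC) start at positions 173, 215.
KpnI cuts after base 5 of each site (before the last base), so after positions 177, 219.
Combined cut positions: 177, 191, 204, 219.
Linear molecule, 4 cuts → 5 fragments:
  1–177 → 177 bp
  178–191 → 14 bp
  192–204 → 13 bp
  205–219 → 15 bp
  220–243 → 24 bp
Sorted largest to smallest: 177, 24, 15, 14, 13 bp.

177, 24, 15, 14, 13 bp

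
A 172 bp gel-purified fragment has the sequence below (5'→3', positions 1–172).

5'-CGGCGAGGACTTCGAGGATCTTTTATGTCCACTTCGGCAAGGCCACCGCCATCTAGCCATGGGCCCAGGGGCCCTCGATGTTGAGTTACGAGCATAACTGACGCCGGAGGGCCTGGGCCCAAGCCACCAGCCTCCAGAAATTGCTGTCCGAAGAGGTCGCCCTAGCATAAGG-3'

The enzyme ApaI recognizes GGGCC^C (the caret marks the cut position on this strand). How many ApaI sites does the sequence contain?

3

GGGCCC occurs starting at positions 61, 69, 115.
ApaI cuts at 3 sites.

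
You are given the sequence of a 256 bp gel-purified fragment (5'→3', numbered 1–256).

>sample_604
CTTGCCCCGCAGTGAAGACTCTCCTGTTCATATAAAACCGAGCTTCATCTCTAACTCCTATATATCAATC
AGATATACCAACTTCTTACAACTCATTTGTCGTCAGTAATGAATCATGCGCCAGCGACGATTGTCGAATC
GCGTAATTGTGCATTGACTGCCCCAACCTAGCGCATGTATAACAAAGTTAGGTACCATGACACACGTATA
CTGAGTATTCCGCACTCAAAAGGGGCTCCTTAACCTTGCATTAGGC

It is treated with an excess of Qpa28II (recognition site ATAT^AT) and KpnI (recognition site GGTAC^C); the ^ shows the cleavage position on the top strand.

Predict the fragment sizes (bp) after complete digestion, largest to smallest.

132, 63, 61 bp

The Qpa28II site (ATATAT) starts at position 60.
Qpa28II cuts after base 4 of each site, so after position 63.
The KpnI site (GGTACC) starts at position 191.
KpnI cuts after base 5 of each site (before the last base), so after position 195.
Combined cut positions: 63, 195.
Linear molecule, 2 cuts → 3 fragments:
  1–63 → 63 bp
  64–195 → 132 bp
  196–256 → 61 bp
Sorted largest to smallest: 132, 63, 61 bp.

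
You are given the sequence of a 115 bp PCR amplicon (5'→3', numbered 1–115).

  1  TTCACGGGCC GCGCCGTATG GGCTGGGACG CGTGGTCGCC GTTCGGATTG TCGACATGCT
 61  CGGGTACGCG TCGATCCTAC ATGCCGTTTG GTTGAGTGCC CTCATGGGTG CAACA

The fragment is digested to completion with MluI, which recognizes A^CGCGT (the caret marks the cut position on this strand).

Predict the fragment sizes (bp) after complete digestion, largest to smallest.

MluI sites (ACGCGT) start at positions 28, 66.
MluI cuts after the first base of each site, so after positions 28, 66.
Linear molecule, 2 cuts → 3 fragments:
  1–28 → 28 bp
  29–66 → 38 bp
  67–115 → 49 bp
Sorted largest to smallest: 49, 38, 28 bp.

49, 38, 28 bp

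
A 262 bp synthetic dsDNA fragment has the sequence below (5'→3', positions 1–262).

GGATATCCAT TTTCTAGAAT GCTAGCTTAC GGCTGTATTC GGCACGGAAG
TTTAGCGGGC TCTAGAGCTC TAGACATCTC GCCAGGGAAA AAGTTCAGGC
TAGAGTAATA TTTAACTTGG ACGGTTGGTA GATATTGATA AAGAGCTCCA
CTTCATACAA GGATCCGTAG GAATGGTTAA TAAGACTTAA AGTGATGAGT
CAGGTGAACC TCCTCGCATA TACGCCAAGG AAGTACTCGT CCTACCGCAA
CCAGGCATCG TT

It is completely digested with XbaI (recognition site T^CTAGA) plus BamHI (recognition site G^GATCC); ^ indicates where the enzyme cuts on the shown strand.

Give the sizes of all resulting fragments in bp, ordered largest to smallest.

101, 92, 48, 13, 8 bp

XbaI sites (TCTAGA) start at positions 13, 61, 69.
XbaI cuts after the first base of each site, so after positions 13, 61, 69.
The BamHI site (GGATCC) starts at position 161.
BamHI cuts after the first base of each site, so after position 161.
Combined cut positions: 13, 61, 69, 161.
Linear molecule, 4 cuts → 5 fragments:
  1–13 → 13 bp
  14–61 → 48 bp
  62–69 → 8 bp
  70–161 → 92 bp
  162–262 → 101 bp
Sorted largest to smallest: 101, 92, 48, 13, 8 bp.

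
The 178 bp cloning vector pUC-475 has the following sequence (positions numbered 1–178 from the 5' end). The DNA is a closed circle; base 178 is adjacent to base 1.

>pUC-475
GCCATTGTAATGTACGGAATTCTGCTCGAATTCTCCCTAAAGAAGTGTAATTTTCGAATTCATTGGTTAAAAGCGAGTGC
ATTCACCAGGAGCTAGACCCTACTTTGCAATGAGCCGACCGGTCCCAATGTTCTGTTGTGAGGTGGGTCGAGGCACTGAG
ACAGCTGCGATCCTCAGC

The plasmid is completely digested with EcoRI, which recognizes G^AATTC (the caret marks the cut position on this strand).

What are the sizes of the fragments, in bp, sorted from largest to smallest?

EcoRI sites (GAATTC) start at positions 17, 28, 56.
EcoRI cuts after the first base of each site, so after positions 17, 28, 56.
Circular molecule, 3 cuts → 3 fragments:
  18–28 → 11 bp
  29–56 → 28 bp
  57–178 then 1–17 → 122 + 17 = 139 bp
Sorted largest to smallest: 139, 28, 11 bp.

139, 28, 11 bp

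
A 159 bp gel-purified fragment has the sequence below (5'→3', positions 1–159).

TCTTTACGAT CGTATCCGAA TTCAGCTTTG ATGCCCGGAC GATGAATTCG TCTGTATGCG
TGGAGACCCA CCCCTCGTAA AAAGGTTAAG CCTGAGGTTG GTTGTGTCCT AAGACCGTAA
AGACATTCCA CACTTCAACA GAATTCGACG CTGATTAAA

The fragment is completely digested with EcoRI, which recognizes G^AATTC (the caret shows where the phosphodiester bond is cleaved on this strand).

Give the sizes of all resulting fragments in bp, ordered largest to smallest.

EcoRI sites (GAATTC) start at positions 18, 44, 141.
EcoRI cuts after the first base of each site, so after positions 18, 44, 141.
Linear molecule, 3 cuts → 4 fragments:
  1–18 → 18 bp
  19–44 → 26 bp
  45–141 → 97 bp
  142–159 → 18 bp
Sorted largest to smallest: 97, 26, 18, 18 bp.

97, 26, 18, 18 bp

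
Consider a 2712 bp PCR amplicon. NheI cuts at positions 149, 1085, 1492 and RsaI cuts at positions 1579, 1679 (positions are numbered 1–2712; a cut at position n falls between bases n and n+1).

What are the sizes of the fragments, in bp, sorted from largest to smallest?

Combined cut positions (sorted): 149, 1085, 1492, 1579, 1679.
Linear molecule, 5 cuts → 6 fragments:
  149 − 0 = 149 bp
  1085 − 149 = 936 bp
  1492 − 1085 = 407 bp
  1579 − 1492 = 87 bp
  1679 − 1579 = 100 bp
  2712 − 1679 = 1033 bp
Sorted largest to smallest: 1033, 936, 407, 149, 100, 87 bp.

1033, 936, 407, 149, 100, 87 bp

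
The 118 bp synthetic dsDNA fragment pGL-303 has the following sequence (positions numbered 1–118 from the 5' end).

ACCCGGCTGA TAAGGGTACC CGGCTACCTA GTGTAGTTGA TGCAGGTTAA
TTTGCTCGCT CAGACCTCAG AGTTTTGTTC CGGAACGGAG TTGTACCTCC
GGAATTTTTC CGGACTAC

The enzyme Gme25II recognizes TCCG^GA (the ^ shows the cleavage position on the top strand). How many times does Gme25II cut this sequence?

3

TCCGGA occurs starting at positions 79, 98, 109.
Gme25II cuts at 3 sites.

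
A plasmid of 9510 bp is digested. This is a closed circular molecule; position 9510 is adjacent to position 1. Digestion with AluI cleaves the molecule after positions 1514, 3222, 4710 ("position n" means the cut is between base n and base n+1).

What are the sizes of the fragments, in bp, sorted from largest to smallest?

6314, 1708, 1488 bp

Circular molecule, 3 cuts → 3 fragments:
  3222 − 1514 = 1708 bp
  4710 − 3222 = 1488 bp
  wrap: 9510 − 4710 + 1514 = 6314 bp
Sorted largest to smallest: 6314, 1708, 1488 bp.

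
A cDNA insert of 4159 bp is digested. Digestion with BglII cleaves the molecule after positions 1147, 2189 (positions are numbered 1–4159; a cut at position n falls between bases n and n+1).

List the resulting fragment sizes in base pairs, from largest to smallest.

Linear molecule, 2 cuts → 3 fragments:
  1147 − 0 = 1147 bp
  2189 − 1147 = 1042 bp
  4159 − 2189 = 1970 bp
Sorted largest to smallest: 1970, 1147, 1042 bp.

1970, 1147, 1042 bp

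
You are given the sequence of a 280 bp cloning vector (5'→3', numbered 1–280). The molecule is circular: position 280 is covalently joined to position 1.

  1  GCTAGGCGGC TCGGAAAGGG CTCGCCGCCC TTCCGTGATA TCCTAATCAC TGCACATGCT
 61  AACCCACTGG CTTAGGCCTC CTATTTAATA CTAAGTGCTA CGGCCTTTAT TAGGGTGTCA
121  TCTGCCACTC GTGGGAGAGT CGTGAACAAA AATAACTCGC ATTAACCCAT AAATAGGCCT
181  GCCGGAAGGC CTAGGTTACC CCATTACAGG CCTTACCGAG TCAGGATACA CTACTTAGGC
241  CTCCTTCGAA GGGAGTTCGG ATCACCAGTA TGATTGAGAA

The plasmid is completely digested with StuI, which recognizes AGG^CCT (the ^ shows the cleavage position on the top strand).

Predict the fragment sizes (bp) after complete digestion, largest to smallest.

StuI sites (AGGCCT) start at positions 74, 175, 187, 208, 237.
StuI cuts after base 3 of each site, so after positions 76, 177, 189, 210, 239.
Circular molecule, 5 cuts → 5 fragments:
  77–177 → 101 bp
  178–189 → 12 bp
  190–210 → 21 bp
  211–239 → 29 bp
  240–280 then 1–76 → 41 + 76 = 117 bp
Sorted largest to smallest: 117, 101, 29, 21, 12 bp.

117, 101, 29, 21, 12 bp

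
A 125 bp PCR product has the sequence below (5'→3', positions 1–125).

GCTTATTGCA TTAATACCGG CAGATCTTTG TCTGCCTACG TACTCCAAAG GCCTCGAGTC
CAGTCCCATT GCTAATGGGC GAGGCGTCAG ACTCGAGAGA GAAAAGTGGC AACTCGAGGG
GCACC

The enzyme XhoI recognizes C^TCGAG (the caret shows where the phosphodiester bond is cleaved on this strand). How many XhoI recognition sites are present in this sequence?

3

CTCGAG occurs starting at positions 53, 92, 113.
XhoI cuts at 3 sites.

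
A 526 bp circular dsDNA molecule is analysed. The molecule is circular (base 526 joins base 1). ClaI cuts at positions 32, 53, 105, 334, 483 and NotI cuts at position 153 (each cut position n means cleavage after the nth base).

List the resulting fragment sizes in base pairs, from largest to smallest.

Combined cut positions (sorted): 32, 53, 105, 153, 334, 483.
Circular molecule, 6 cuts → 6 fragments:
  53 − 32 = 21 bp
  105 − 53 = 52 bp
  153 − 105 = 48 bp
  334 − 153 = 181 bp
  483 − 334 = 149 bp
  wrap: 526 − 483 + 32 = 75 bp
Sorted largest to smallest: 181, 149, 75, 52, 48, 21 bp.

181, 149, 75, 52, 48, 21 bp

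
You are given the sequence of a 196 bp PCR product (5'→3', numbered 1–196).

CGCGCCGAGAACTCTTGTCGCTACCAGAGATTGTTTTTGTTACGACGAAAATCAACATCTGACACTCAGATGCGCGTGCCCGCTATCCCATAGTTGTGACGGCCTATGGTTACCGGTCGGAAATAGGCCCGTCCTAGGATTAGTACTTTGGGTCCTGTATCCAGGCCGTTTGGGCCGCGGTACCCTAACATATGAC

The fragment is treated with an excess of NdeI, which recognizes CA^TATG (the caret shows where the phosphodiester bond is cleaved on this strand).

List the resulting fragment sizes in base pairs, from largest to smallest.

The NdeI site (CATATG) starts at position 189.
NdeI cuts after base 2 of each site, so after position 190.
Linear molecule, 1 cut → 2 fragments:
  1–190 → 190 bp
  191–196 → 6 bp
Sorted largest to smallest: 190, 6 bp.

190, 6 bp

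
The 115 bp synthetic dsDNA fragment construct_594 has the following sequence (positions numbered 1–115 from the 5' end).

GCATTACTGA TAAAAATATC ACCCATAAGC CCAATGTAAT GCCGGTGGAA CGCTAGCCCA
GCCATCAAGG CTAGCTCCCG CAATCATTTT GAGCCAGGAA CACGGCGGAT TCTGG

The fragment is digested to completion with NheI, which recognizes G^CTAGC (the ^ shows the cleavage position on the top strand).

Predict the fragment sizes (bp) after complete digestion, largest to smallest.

NheI sites (GCTAGC) start at positions 52, 70.
NheI cuts after the first base of each site, so after positions 52, 70.
Linear molecule, 2 cuts → 3 fragments:
  1–52 → 52 bp
  53–70 → 18 bp
  71–115 → 45 bp
Sorted largest to smallest: 52, 45, 18 bp.

52, 45, 18 bp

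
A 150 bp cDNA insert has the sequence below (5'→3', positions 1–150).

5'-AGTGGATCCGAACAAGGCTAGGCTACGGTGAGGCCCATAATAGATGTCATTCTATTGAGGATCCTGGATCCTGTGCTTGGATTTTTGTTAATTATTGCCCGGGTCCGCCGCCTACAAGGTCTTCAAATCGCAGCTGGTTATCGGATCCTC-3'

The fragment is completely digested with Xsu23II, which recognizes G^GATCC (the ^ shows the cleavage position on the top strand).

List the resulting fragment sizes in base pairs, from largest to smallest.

77, 55, 7, 7, 4 bp

Xsu23II sites (GGATCC) start at positions 4, 59, 66, 143.
Xsu23II cuts after the first base of each site, so after positions 4, 59, 66, 143.
Linear molecule, 4 cuts → 5 fragments:
  1–4 → 4 bp
  5–59 → 55 bp
  60–66 → 7 bp
  67–143 → 77 bp
  144–150 → 7 bp
Sorted largest to smallest: 77, 55, 7, 7, 4 bp.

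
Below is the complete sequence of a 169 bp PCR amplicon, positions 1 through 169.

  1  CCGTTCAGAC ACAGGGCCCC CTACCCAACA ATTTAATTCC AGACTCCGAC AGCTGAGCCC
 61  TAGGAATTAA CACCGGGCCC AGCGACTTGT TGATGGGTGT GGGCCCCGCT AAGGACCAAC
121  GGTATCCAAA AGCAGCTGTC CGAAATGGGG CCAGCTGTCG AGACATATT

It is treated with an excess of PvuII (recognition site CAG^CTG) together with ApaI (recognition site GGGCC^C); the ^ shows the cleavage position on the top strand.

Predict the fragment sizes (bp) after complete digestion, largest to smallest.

PvuII sites (CAGCTG) start at positions 50, 133, 152.
PvuII cuts after base 3 of each site, so after positions 52, 135, 154.
ApaI sites (GGGCCC) start at positions 14, 75, 101.
ApaI cuts after base 5 of each site (before the last base), so after positions 18, 79, 105.
Combined cut positions: 18, 52, 79, 105, 135, 154.
Linear molecule, 6 cuts → 7 fragments:
  1–18 → 18 bp
  19–52 → 34 bp
  53–79 → 27 bp
  80–105 → 26 bp
  106–135 → 30 bp
  136–154 → 19 bp
  155–169 → 15 bp
Sorted largest to smallest: 34, 30, 27, 26, 19, 18, 15 bp.

34, 30, 27, 26, 19, 18, 15 bp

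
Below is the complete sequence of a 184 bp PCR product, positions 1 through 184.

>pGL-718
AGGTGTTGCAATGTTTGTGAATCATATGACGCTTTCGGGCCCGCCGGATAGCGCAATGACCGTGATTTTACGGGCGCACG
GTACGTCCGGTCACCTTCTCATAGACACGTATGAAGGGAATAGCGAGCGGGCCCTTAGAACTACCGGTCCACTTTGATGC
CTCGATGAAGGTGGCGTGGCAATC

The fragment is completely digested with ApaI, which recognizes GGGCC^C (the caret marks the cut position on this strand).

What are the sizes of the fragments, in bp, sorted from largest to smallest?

ApaI sites (GGGCCC) start at positions 37, 129.
ApaI cuts after base 5 of each site (before the last base), so after positions 41, 133.
Linear molecule, 2 cuts → 3 fragments:
  1–41 → 41 bp
  42–133 → 92 bp
  134–184 → 51 bp
Sorted largest to smallest: 92, 51, 41 bp.

92, 51, 41 bp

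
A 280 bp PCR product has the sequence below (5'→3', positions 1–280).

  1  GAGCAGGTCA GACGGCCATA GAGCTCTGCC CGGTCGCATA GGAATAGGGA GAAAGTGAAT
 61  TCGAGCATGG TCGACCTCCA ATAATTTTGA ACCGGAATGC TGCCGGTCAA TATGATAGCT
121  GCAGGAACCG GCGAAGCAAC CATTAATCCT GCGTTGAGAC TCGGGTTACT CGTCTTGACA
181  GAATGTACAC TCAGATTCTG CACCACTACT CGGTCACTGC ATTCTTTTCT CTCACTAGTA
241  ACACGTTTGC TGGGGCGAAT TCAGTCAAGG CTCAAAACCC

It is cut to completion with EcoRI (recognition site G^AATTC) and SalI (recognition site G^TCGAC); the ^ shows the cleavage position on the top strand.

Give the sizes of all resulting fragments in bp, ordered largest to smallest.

EcoRI sites (GAATTC) start at positions 57, 257.
EcoRI cuts after the first base of each site, so after positions 57, 257.
The SalI site (GTCGAC) starts at position 70.
SalI cuts after the first base of each site, so after position 70.
Combined cut positions: 57, 70, 257.
Linear molecule, 3 cuts → 4 fragments:
  1–57 → 57 bp
  58–70 → 13 bp
  71–257 → 187 bp
  258–280 → 23 bp
Sorted largest to smallest: 187, 57, 23, 13 bp.

187, 57, 23, 13 bp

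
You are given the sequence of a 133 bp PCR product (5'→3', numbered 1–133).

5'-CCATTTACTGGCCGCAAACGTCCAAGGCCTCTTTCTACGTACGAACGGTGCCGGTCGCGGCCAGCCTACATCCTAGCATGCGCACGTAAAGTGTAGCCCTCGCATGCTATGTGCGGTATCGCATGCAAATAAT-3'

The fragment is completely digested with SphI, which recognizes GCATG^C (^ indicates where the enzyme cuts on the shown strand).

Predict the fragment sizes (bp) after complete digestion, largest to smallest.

SphI sites (GCATGC) start at positions 76, 102, 121.
SphI cuts after base 5 of each site (before the last base), so after positions 80, 106, 125.
Linear molecule, 3 cuts → 4 fragments:
  1–80 → 80 bp
  81–106 → 26 bp
  107–125 → 19 bp
  126–133 → 8 bp
Sorted largest to smallest: 80, 26, 19, 8 bp.

80, 26, 19, 8 bp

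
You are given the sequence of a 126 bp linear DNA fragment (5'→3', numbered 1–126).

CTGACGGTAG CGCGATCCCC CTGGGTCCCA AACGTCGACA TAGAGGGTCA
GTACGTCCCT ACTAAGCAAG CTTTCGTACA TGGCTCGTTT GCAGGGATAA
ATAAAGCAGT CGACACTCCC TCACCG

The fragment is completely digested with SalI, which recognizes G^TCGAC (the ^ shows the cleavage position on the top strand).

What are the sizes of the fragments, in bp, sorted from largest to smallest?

SalI sites (GTCGAC) start at positions 34, 109.
SalI cuts after the first base of each site, so after positions 34, 109.
Linear molecule, 2 cuts → 3 fragments:
  1–34 → 34 bp
  35–109 → 75 bp
  110–126 → 17 bp
Sorted largest to smallest: 75, 34, 17 bp.

75, 34, 17 bp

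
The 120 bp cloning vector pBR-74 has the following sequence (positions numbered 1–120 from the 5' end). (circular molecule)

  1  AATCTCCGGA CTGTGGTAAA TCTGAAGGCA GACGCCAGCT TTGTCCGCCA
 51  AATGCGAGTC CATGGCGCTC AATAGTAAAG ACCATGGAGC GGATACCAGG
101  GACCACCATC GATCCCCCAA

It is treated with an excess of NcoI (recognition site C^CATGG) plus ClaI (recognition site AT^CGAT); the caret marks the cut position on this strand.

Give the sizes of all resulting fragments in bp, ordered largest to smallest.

71, 27, 22 bp

NcoI sites (CCATGG) start at positions 60, 82.
NcoI cuts after the first base of each site, so after positions 60, 82.
The ClaI site (ATCGAT) starts at position 108.
ClaI cuts after base 2 of each site, so after position 109.
Combined cut positions: 60, 82, 109.
Circular molecule, 3 cuts → 3 fragments:
  61–82 → 22 bp
  83–109 → 27 bp
  110–120 then 1–60 → 11 + 60 = 71 bp
Sorted largest to smallest: 71, 27, 22 bp.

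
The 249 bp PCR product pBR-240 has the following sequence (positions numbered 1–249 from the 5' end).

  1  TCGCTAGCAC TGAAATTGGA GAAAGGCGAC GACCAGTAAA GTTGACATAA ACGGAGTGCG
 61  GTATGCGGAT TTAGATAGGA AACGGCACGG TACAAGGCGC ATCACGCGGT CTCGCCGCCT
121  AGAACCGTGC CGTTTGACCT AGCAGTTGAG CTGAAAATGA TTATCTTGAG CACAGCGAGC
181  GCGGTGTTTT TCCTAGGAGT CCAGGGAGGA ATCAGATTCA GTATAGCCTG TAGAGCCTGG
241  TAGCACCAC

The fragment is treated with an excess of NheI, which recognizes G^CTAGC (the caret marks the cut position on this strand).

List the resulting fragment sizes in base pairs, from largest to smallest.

246, 3 bp

The NheI site (GCTAGC) starts at position 3.
NheI cuts after the first base of each site, so after position 3.
Linear molecule, 1 cut → 2 fragments:
  1–3 → 3 bp
  4–249 → 246 bp
Sorted largest to smallest: 246, 3 bp.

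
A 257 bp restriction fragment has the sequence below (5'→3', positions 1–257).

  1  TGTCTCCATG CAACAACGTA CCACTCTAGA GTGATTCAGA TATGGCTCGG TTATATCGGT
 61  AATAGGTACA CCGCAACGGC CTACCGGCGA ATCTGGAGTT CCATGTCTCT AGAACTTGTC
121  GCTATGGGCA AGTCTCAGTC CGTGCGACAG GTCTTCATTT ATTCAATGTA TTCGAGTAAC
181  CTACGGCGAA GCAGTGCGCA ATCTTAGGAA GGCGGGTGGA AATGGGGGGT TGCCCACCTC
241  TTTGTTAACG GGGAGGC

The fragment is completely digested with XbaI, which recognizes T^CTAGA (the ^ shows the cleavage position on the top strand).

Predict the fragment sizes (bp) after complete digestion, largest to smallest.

XbaI sites (TCTAGA) start at positions 25, 108.
XbaI cuts after the first base of each site, so after positions 25, 108.
Linear molecule, 2 cuts → 3 fragments:
  1–25 → 25 bp
  26–108 → 83 bp
  109–257 → 149 bp
Sorted largest to smallest: 149, 83, 25 bp.

149, 83, 25 bp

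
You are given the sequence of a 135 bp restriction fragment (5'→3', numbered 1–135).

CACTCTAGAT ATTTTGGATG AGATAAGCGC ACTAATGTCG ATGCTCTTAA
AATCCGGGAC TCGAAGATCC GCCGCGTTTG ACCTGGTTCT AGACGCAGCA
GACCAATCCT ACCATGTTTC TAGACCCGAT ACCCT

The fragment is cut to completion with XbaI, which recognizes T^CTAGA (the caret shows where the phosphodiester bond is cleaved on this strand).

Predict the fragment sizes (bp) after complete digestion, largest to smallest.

84, 31, 16, 4 bp

XbaI sites (TCTAGA) start at positions 4, 88, 119.
XbaI cuts after the first base of each site, so after positions 4, 88, 119.
Linear molecule, 3 cuts → 4 fragments:
  1–4 → 4 bp
  5–88 → 84 bp
  89–119 → 31 bp
  120–135 → 16 bp
Sorted largest to smallest: 84, 31, 16, 4 bp.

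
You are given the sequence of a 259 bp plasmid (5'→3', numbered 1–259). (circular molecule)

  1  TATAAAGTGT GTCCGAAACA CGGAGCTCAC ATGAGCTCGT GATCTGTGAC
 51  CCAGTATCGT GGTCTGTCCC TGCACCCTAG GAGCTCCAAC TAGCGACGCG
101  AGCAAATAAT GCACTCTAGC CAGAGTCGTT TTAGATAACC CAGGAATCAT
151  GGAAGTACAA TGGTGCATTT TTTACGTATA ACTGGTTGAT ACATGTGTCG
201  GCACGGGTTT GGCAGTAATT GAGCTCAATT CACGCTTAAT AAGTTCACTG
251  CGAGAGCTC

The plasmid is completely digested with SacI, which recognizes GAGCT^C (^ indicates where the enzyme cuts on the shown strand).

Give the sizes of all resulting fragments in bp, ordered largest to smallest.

140, 48, 33, 28, 10 bp

SacI sites (GAGCTC) start at positions 23, 33, 81, 221, 254.
SacI cuts after base 5 of each site (before the last base), so after positions 27, 37, 85, 225, 258.
Circular molecule, 5 cuts → 5 fragments:
  28–37 → 10 bp
  38–85 → 48 bp
  86–225 → 140 bp
  226–258 → 33 bp
  259–259 then 1–27 → 1 + 27 = 28 bp
Sorted largest to smallest: 140, 48, 33, 28, 10 bp.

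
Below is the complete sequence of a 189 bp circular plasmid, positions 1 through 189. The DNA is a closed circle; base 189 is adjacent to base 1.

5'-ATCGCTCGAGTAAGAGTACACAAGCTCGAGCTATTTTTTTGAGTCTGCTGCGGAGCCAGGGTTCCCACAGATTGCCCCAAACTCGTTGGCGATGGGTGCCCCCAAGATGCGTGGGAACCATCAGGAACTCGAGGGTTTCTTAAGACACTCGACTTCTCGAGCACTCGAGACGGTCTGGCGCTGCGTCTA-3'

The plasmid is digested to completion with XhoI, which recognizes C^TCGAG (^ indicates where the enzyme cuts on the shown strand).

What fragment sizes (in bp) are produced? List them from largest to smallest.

103, 30, 28, 20, 8 bp

XhoI sites (CTCGAG) start at positions 5, 25, 128, 156, 164.
XhoI cuts after the first base of each site, so after positions 5, 25, 128, 156, 164.
Circular molecule, 5 cuts → 5 fragments:
  6–25 → 20 bp
  26–128 → 103 bp
  129–156 → 28 bp
  157–164 → 8 bp
  165–189 then 1–5 → 25 + 5 = 30 bp
Sorted largest to smallest: 103, 30, 28, 20, 8 bp.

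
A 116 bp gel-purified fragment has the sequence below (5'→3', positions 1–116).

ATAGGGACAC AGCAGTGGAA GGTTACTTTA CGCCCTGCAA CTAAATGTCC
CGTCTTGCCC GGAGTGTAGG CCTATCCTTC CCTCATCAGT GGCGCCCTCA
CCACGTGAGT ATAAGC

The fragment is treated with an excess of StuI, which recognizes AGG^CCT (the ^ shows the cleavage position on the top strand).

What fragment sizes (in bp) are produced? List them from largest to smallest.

70, 46 bp

The StuI site (AGGCCT) starts at position 68.
StuI cuts after base 3 of each site, so after position 70.
Linear molecule, 1 cut → 2 fragments:
  1–70 → 70 bp
  71–116 → 46 bp
Sorted largest to smallest: 70, 46 bp.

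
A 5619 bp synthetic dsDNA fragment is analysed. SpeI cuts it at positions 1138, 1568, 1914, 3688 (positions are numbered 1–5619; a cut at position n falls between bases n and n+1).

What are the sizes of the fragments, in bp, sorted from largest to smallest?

1931, 1774, 1138, 430, 346 bp

Linear molecule, 4 cuts → 5 fragments:
  1138 − 0 = 1138 bp
  1568 − 1138 = 430 bp
  1914 − 1568 = 346 bp
  3688 − 1914 = 1774 bp
  5619 − 3688 = 1931 bp
Sorted largest to smallest: 1931, 1774, 1138, 430, 346 bp.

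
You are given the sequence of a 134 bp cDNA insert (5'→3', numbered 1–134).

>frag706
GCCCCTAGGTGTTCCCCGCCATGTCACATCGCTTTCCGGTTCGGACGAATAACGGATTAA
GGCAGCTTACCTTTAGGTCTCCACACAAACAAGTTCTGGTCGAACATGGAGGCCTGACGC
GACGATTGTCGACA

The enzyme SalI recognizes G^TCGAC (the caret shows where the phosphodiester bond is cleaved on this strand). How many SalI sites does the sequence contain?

1

GTCGAC occurs starting at position 128.
SalI cuts at 1 site.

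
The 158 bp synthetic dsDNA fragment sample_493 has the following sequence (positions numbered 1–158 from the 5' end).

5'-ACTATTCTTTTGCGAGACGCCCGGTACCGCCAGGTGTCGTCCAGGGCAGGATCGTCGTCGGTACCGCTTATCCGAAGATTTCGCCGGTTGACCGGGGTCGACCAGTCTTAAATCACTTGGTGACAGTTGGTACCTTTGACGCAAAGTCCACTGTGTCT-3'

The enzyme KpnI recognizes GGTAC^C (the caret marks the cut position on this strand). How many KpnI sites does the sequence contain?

3

GGTACC occurs starting at positions 23, 60, 129.
KpnI cuts at 3 sites.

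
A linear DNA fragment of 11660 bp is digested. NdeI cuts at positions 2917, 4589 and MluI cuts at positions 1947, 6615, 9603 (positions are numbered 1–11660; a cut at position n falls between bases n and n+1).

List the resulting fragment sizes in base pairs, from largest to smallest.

2988, 2057, 2026, 1947, 1672, 970 bp

Combined cut positions (sorted): 1947, 2917, 4589, 6615, 9603.
Linear molecule, 5 cuts → 6 fragments:
  1947 − 0 = 1947 bp
  2917 − 1947 = 970 bp
  4589 − 2917 = 1672 bp
  6615 − 4589 = 2026 bp
  9603 − 6615 = 2988 bp
  11660 − 9603 = 2057 bp
Sorted largest to smallest: 2988, 2057, 2026, 1947, 1672, 970 bp.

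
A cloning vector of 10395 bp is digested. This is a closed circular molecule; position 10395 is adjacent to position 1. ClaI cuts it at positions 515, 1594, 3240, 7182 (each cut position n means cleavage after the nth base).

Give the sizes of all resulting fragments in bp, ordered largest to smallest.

Circular molecule, 4 cuts → 4 fragments:
  1594 − 515 = 1079 bp
  3240 − 1594 = 1646 bp
  7182 − 3240 = 3942 bp
  wrap: 10395 − 7182 + 515 = 3728 bp
Sorted largest to smallest: 3942, 3728, 1646, 1079 bp.

3942, 3728, 1646, 1079 bp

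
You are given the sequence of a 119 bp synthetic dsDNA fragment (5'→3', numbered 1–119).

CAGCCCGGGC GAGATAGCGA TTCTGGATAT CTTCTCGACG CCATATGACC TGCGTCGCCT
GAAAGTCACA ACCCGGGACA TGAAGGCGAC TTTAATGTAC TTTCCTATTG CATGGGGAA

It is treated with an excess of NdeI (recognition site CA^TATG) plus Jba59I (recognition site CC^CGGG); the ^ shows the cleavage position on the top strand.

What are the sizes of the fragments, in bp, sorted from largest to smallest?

The NdeI site (CATATG) starts at position 42.
NdeI cuts after base 2 of each site, so after position 43.
Jba59I sites (CCCGGG) start at positions 4, 72.
Jba59I cuts after base 2 of each site, so after positions 5, 73.
Combined cut positions: 5, 43, 73.
Linear molecule, 3 cuts → 4 fragments:
  1–5 → 5 bp
  6–43 → 38 bp
  44–73 → 30 bp
  74–119 → 46 bp
Sorted largest to smallest: 46, 38, 30, 5 bp.

46, 38, 30, 5 bp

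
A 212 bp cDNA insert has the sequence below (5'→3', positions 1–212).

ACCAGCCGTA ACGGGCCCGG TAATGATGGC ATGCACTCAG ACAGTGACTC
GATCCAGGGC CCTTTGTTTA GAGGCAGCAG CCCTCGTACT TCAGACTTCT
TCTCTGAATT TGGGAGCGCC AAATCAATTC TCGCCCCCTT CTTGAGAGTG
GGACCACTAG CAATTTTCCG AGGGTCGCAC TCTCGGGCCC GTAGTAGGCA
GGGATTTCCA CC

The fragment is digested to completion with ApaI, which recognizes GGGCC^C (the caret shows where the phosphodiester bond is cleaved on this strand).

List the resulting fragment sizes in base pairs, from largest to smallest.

ApaI sites (GGGCCC) start at positions 13, 57, 185.
ApaI cuts after base 5 of each site (before the last base), so after positions 17, 61, 189.
Linear molecule, 3 cuts → 4 fragments:
  1–17 → 17 bp
  18–61 → 44 bp
  62–189 → 128 bp
  190–212 → 23 bp
Sorted largest to smallest: 128, 44, 23, 17 bp.

128, 44, 23, 17 bp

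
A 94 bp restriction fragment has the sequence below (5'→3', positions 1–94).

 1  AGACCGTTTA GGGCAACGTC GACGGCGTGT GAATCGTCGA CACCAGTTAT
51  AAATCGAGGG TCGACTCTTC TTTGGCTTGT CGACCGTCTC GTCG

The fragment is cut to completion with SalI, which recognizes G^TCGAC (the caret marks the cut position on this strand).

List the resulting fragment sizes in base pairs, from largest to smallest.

24, 19, 18, 18, 15 bp

SalI sites (GTCGAC) start at positions 18, 36, 60, 79.
SalI cuts after the first base of each site, so after positions 18, 36, 60, 79.
Linear molecule, 4 cuts → 5 fragments:
  1–18 → 18 bp
  19–36 → 18 bp
  37–60 → 24 bp
  61–79 → 19 bp
  80–94 → 15 bp
Sorted largest to smallest: 24, 19, 18, 18, 15 bp.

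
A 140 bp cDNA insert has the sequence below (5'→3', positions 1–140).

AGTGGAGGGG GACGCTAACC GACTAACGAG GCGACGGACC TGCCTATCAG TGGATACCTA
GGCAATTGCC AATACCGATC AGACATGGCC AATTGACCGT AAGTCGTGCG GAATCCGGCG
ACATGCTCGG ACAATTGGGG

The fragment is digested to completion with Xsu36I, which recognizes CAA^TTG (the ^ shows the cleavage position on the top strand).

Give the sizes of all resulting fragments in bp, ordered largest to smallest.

Xsu36I sites (CAATTG) start at positions 63, 90, 132.
Xsu36I cuts after base 3 of each site, so after positions 65, 92, 134.
Linear molecule, 3 cuts → 4 fragments:
  1–65 → 65 bp
  66–92 → 27 bp
  93–134 → 42 bp
  135–140 → 6 bp
Sorted largest to smallest: 65, 42, 27, 6 bp.

65, 42, 27, 6 bp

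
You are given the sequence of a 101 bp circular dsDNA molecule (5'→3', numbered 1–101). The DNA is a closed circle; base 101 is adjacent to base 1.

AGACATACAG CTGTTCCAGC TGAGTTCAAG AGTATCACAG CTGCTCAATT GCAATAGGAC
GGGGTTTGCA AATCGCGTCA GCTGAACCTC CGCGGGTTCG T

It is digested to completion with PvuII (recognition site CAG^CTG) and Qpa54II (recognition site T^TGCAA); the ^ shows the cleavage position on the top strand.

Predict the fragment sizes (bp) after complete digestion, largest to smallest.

30, 21, 17, 15, 9, 9 bp

PvuII sites (CAGCTG) start at positions 8, 17, 38, 79.
PvuII cuts after base 3 of each site, so after positions 10, 19, 40, 81.
Qpa54II sites (TTGCAA) start at positions 49, 66.
Qpa54II cuts after the first base of each site, so after positions 49, 66.
Combined cut positions: 10, 19, 40, 49, 66, 81.
Circular molecule, 6 cuts → 6 fragments:
  11–19 → 9 bp
  20–40 → 21 bp
  41–49 → 9 bp
  50–66 → 17 bp
  67–81 → 15 bp
  82–101 then 1–10 → 20 + 10 = 30 bp
Sorted largest to smallest: 30, 21, 17, 15, 9, 9 bp.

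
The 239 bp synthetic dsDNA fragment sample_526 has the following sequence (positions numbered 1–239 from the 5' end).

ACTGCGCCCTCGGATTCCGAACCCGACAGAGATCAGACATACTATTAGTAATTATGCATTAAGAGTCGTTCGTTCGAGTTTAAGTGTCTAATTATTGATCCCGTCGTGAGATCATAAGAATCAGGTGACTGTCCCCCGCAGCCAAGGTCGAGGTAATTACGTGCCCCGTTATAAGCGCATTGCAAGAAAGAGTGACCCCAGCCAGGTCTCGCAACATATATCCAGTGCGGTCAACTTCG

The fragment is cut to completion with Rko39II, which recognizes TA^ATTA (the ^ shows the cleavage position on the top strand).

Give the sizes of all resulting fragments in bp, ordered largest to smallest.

84, 65, 50, 40 bp

Rko39II sites (TAATTA) start at positions 49, 89, 154.
Rko39II cuts after base 2 of each site, so after positions 50, 90, 155.
Linear molecule, 3 cuts → 4 fragments:
  1–50 → 50 bp
  51–90 → 40 bp
  91–155 → 65 bp
  156–239 → 84 bp
Sorted largest to smallest: 84, 65, 50, 40 bp.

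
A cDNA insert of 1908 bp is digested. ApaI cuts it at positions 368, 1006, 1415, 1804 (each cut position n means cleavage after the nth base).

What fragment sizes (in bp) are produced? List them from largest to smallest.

Linear molecule, 4 cuts → 5 fragments:
  368 − 0 = 368 bp
  1006 − 368 = 638 bp
  1415 − 1006 = 409 bp
  1804 − 1415 = 389 bp
  1908 − 1804 = 104 bp
Sorted largest to smallest: 638, 409, 389, 368, 104 bp.

638, 409, 389, 368, 104 bp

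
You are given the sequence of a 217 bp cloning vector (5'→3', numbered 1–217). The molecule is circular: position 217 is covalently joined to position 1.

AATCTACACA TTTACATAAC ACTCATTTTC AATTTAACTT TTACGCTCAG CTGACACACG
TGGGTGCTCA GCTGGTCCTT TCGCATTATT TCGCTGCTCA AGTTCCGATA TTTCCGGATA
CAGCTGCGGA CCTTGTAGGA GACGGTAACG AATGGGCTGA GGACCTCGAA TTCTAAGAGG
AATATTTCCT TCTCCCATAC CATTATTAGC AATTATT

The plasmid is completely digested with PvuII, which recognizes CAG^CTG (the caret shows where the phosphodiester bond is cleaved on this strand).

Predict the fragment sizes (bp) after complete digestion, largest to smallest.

144, 52, 21 bp

PvuII sites (CAGCTG) start at positions 48, 69, 121.
PvuII cuts after base 3 of each site, so after positions 50, 71, 123.
Circular molecule, 3 cuts → 3 fragments:
  51–71 → 21 bp
  72–123 → 52 bp
  124–217 then 1–50 → 94 + 50 = 144 bp
Sorted largest to smallest: 144, 52, 21 bp.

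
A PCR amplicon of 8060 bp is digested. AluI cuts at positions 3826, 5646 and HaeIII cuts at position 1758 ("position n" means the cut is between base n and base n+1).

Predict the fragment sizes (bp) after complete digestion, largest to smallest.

2414, 2068, 1820, 1758 bp

Combined cut positions (sorted): 1758, 3826, 5646.
Linear molecule, 3 cuts → 4 fragments:
  1758 − 0 = 1758 bp
  3826 − 1758 = 2068 bp
  5646 − 3826 = 1820 bp
  8060 − 5646 = 2414 bp
Sorted largest to smallest: 2414, 2068, 1820, 1758 bp.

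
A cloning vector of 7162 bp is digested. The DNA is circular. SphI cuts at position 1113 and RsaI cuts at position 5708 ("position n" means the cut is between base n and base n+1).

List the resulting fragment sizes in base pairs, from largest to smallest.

4595, 2567 bp

Combined cut positions (sorted): 1113, 5708.
Circular molecule, 2 cuts → 2 fragments:
  5708 − 1113 = 4595 bp
  wrap: 7162 − 5708 + 1113 = 2567 bp
Sorted largest to smallest: 4595, 2567 bp.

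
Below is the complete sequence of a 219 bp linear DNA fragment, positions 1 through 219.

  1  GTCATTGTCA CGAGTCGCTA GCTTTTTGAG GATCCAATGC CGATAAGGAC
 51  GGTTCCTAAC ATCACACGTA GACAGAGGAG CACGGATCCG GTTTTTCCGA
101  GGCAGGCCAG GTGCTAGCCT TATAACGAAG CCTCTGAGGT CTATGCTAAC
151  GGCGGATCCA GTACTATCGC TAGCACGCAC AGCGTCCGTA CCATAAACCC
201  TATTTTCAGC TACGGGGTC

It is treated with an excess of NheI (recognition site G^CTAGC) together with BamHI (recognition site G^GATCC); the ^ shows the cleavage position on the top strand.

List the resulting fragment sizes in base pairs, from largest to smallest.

54, 50, 41, 29, 17, 15, 13 bp

NheI sites (GCTAGC) start at positions 17, 113, 169.
NheI cuts after the first base of each site, so after positions 17, 113, 169.
BamHI sites (GGATCC) start at positions 30, 84, 154.
BamHI cuts after the first base of each site, so after positions 30, 84, 154.
Combined cut positions: 17, 30, 84, 113, 154, 169.
Linear molecule, 6 cuts → 7 fragments:
  1–17 → 17 bp
  18–30 → 13 bp
  31–84 → 54 bp
  85–113 → 29 bp
  114–154 → 41 bp
  155–169 → 15 bp
  170–219 → 50 bp
Sorted largest to smallest: 54, 50, 41, 29, 17, 15, 13 bp.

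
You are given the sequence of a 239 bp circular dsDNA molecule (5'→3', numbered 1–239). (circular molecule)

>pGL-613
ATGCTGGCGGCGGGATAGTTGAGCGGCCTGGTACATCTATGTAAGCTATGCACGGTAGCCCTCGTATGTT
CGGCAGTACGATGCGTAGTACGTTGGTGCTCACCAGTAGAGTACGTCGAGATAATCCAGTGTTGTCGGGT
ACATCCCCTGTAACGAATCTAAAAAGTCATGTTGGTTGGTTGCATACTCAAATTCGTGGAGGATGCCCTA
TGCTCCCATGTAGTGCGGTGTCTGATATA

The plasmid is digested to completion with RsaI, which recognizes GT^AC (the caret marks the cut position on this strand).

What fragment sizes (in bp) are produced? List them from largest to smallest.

131, 45, 28, 23, 12 bp

RsaI sites (GTAC) start at positions 31, 76, 88, 111, 139.
RsaI cuts after base 2 of each site, so after positions 32, 77, 89, 112, 140.
Circular molecule, 5 cuts → 5 fragments:
  33–77 → 45 bp
  78–89 → 12 bp
  90–112 → 23 bp
  113–140 → 28 bp
  141–239 then 1–32 → 99 + 32 = 131 bp
Sorted largest to smallest: 131, 45, 28, 23, 12 bp.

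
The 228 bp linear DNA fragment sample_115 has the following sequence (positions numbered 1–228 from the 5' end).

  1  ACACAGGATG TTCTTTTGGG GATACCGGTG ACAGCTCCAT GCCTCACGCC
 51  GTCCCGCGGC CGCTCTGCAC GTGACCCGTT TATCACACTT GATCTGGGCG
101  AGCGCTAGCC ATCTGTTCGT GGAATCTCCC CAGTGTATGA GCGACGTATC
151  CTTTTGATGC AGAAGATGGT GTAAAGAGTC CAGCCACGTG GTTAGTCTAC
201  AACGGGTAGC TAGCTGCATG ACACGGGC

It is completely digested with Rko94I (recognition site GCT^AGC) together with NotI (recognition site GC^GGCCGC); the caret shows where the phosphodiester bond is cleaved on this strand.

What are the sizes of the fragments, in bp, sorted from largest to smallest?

105, 57, 49, 17 bp

Rko94I sites (GCTAGC) start at positions 104, 209.
Rko94I cuts after base 3 of each site, so after positions 106, 211.
The NotI site (GCGGCCGC) starts at position 56.
NotI cuts after base 2 of each site, so after position 57.
Combined cut positions: 57, 106, 211.
Linear molecule, 3 cuts → 4 fragments:
  1–57 → 57 bp
  58–106 → 49 bp
  107–211 → 105 bp
  212–228 → 17 bp
Sorted largest to smallest: 105, 57, 49, 17 bp.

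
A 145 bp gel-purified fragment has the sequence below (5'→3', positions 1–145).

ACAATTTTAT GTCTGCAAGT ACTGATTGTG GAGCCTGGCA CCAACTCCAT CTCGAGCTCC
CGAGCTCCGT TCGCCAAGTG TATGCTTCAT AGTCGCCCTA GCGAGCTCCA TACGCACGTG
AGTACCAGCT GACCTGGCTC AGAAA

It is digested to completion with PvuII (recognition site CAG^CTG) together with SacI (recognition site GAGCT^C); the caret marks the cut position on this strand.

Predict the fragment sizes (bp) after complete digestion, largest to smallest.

The PvuII site (CAGCTG) starts at position 126.
PvuII cuts after base 3 of each site, so after position 128.
SacI sites (GAGCTC) start at positions 54, 62, 103.
SacI cuts after base 5 of each site (before the last base), so after positions 58, 66, 107.
Combined cut positions: 58, 66, 107, 128.
Linear molecule, 4 cuts → 5 fragments:
  1–58 → 58 bp
  59–66 → 8 bp
  67–107 → 41 bp
  108–128 → 21 bp
  129–145 → 17 bp
Sorted largest to smallest: 58, 41, 21, 17, 8 bp.

58, 41, 21, 17, 8 bp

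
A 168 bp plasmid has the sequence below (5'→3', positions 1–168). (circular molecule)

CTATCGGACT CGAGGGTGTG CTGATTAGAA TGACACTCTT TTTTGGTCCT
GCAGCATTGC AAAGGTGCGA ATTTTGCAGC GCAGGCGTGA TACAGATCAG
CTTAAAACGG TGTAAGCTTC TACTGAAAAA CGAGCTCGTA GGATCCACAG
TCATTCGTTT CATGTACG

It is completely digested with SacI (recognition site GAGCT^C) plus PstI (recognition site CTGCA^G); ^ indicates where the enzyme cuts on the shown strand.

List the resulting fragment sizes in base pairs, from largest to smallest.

85, 83 bp

The SacI site (GAGCTC) starts at position 132.
SacI cuts after base 5 of each site (before the last base), so after position 136.
The PstI site (CTGCAG) starts at position 49.
PstI cuts after base 5 of each site (before the last base), so after position 53.
Combined cut positions: 53, 136.
Circular molecule, 2 cuts → 2 fragments:
  54–136 → 83 bp
  137–168 then 1–53 → 32 + 53 = 85 bp
Sorted largest to smallest: 85, 83 bp.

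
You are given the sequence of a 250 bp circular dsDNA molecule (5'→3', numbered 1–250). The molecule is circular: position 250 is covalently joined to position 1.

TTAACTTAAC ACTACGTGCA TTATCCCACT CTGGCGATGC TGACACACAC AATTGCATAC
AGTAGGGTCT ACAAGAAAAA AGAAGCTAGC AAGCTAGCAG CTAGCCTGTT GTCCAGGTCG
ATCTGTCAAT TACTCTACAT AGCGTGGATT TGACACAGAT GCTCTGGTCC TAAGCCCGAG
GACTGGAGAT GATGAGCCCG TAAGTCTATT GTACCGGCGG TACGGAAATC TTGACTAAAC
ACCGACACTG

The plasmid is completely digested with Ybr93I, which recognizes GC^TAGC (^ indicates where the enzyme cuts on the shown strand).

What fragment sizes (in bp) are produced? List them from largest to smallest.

Ybr93I sites (GCTAGC) start at positions 85, 93, 100.
Ybr93I cuts after base 2 of each site, so after positions 86, 94, 101.
Circular molecule, 3 cuts → 3 fragments:
  87–94 → 8 bp
  95–101 → 7 bp
  102–250 then 1–86 → 149 + 86 = 235 bp
Sorted largest to smallest: 235, 8, 7 bp.

235, 8, 7 bp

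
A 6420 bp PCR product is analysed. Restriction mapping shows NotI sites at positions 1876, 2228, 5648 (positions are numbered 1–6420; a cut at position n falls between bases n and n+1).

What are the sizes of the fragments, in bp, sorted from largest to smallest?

Linear molecule, 3 cuts → 4 fragments:
  1876 − 0 = 1876 bp
  2228 − 1876 = 352 bp
  5648 − 2228 = 3420 bp
  6420 − 5648 = 772 bp
Sorted largest to smallest: 3420, 1876, 772, 352 bp.

3420, 1876, 772, 352 bp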